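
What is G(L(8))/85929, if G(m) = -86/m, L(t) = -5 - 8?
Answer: 86/1117077 ≈ 7.6987e-5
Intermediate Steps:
L(t) = -13
G(L(8))/85929 = -86/(-13)/85929 = -86*(-1/13)*(1/85929) = (86/13)*(1/85929) = 86/1117077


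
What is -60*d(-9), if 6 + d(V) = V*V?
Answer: -4500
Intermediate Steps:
d(V) = -6 + V² (d(V) = -6 + V*V = -6 + V²)
-60*d(-9) = -60*(-6 + (-9)²) = -60*(-6 + 81) = -60*75 = -4500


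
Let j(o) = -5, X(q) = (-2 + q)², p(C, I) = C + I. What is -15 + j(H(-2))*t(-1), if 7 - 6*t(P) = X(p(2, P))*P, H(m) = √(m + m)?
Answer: -65/3 ≈ -21.667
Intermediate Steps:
H(m) = √2*√m (H(m) = √(2*m) = √2*√m)
t(P) = 7/6 - P³/6 (t(P) = 7/6 - (-2 + (2 + P))²*P/6 = 7/6 - P²*P/6 = 7/6 - P³/6)
-15 + j(H(-2))*t(-1) = -15 - 5*(7/6 - ⅙*(-1)³) = -15 - 5*(7/6 - ⅙*(-1)) = -15 - 5*(7/6 + ⅙) = -15 - 5*4/3 = -15 - 20/3 = -65/3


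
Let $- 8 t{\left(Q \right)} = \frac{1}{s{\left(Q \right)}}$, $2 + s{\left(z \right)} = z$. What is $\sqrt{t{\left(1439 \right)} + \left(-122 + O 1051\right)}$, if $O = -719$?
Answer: $\frac{i \sqrt{24970959770538}}{5748} \approx 869.36 i$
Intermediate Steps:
$s{\left(z \right)} = -2 + z$
$t{\left(Q \right)} = - \frac{1}{8 \left(-2 + Q\right)}$
$\sqrt{t{\left(1439 \right)} + \left(-122 + O 1051\right)} = \sqrt{- \frac{1}{-16 + 8 \cdot 1439} - 755791} = \sqrt{- \frac{1}{-16 + 11512} - 755791} = \sqrt{- \frac{1}{11496} - 755791} = \sqrt{- \frac{8688573337}{11496}} = \frac{i \sqrt{24970959770538}}{5748}$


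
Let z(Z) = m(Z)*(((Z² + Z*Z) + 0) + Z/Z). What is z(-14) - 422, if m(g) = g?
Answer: -5924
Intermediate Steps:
z(Z) = Z*(1 + 2*Z²) (z(Z) = Z*(((Z² + Z*Z) + 0) + Z/Z) = Z*(((Z² + Z²) + 0) + 1) = Z*((2*Z² + 0) + 1) = Z*(2*Z² + 1) = Z*(1 + 2*Z²))
z(-14) - 422 = (-14 + 2*(-14)³) - 422 = (-14 + 2*(-2744)) - 422 = (-14 - 5488) - 422 = -5502 - 422 = -5924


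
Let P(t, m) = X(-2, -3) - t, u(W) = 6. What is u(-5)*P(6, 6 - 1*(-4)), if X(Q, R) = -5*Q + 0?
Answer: 24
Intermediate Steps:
X(Q, R) = -5*Q
P(t, m) = 10 - t (P(t, m) = -5*(-2) - t = 10 - t)
u(-5)*P(6, 6 - 1*(-4)) = 6*(10 - 1*6) = 6*(10 - 6) = 6*4 = 24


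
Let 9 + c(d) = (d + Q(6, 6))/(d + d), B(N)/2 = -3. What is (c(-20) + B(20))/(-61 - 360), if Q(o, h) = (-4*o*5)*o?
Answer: -7/842 ≈ -0.0083135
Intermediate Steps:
B(N) = -6 (B(N) = 2*(-3) = -6)
Q(o, h) = -20*o² (Q(o, h) = (-20*o)*o = -20*o²)
c(d) = -9 + (-720 + d)/(2*d) (c(d) = -9 + (d - 20*6²)/(d + d) = -9 + (d - 20*36)/((2*d)) = -9 + (d - 720)*(1/(2*d)) = -9 + (-720 + d)*(1/(2*d)) = -9 + (-720 + d)/(2*d))
(c(-20) + B(20))/(-61 - 360) = ((-17/2 - 360/(-20)) - 6)/(-61 - 360) = ((-17/2 - 360*(-1/20)) - 6)/(-421) = ((-17/2 + 18) - 6)*(-1/421) = (19/2 - 6)*(-1/421) = (7/2)*(-1/421) = -7/842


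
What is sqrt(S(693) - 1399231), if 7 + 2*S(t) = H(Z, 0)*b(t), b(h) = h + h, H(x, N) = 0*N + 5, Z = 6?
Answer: 3*I*sqrt(620342)/2 ≈ 1181.4*I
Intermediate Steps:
H(x, N) = 5 (H(x, N) = 0 + 5 = 5)
b(h) = 2*h
S(t) = -7/2 + 5*t (S(t) = -7/2 + (5*(2*t))/2 = -7/2 + (10*t)/2 = -7/2 + 5*t)
sqrt(S(693) - 1399231) = sqrt((-7/2 + 5*693) - 1399231) = sqrt((-7/2 + 3465) - 1399231) = sqrt(6923/2 - 1399231) = sqrt(-2791539/2) = 3*I*sqrt(620342)/2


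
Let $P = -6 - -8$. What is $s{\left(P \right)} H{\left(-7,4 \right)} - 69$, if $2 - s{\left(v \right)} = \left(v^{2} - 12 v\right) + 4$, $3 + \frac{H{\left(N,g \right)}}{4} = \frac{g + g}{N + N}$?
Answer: $- \frac{2283}{7} \approx -326.14$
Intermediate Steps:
$H{\left(N,g \right)} = -12 + \frac{4 g}{N}$ ($H{\left(N,g \right)} = -12 + 4 \frac{g + g}{N + N} = -12 + 4 \frac{2 g}{2 N} = -12 + 4 \cdot 2 g \frac{1}{2 N} = -12 + 4 \frac{g}{N} = -12 + \frac{4 g}{N}$)
$P = 2$ ($P = -6 + 8 = 2$)
$s{\left(v \right)} = -2 - v^{2} + 12 v$ ($s{\left(v \right)} = 2 - \left(\left(v^{2} - 12 v\right) + 4\right) = 2 - \left(4 + v^{2} - 12 v\right) = -2 - v^{2} + 12 v$)
$s{\left(P \right)} H{\left(-7,4 \right)} - 69 = \left(-2 - 2^{2} + 12 \cdot 2\right) \left(-12 + 4 \cdot 4 \frac{1}{-7}\right) - 69 = \left(-2 - 4 + 24\right) \left(-12 + 4 \cdot 4 \left(- \frac{1}{7}\right)\right) - 69 = \left(-2 - 4 + 24\right) \left(-12 - \frac{16}{7}\right) - 69 = 18 \left(- \frac{100}{7}\right) - 69 = - \frac{1800}{7} - 69 = - \frac{2283}{7}$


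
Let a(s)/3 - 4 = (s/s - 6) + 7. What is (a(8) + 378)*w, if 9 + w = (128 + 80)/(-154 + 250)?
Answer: -2706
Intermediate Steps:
w = -41/6 (w = -9 + (128 + 80)/(-154 + 250) = -9 + 208/96 = -9 + 208*(1/96) = -9 + 13/6 = -41/6 ≈ -6.8333)
a(s) = 18 (a(s) = 12 + 3*((s/s - 6) + 7) = 12 + 3*((1 - 6) + 7) = 12 + 3*(-5 + 7) = 12 + 3*2 = 12 + 6 = 18)
(a(8) + 378)*w = (18 + 378)*(-41/6) = 396*(-41/6) = -2706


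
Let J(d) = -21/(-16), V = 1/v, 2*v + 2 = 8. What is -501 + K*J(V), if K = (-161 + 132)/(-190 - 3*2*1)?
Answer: -224361/448 ≈ -500.81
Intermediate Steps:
v = 3 (v = -1 + (½)*8 = -1 + 4 = 3)
V = ⅓ (V = 1/3 = ⅓ ≈ 0.33333)
J(d) = 21/16 (J(d) = -21*(-1/16) = 21/16)
K = 29/196 (K = -29/(-190 - 6*1) = -29/(-190 - 6) = -29/(-196) = -29*(-1/196) = 29/196 ≈ 0.14796)
-501 + K*J(V) = -501 + (29/196)*(21/16) = -501 + 87/448 = -224361/448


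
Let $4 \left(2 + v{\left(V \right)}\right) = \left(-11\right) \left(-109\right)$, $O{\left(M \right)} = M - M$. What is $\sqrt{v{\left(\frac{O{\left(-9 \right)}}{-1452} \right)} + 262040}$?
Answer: $\frac{\sqrt{1049351}}{2} \approx 512.19$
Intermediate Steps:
$O{\left(M \right)} = 0$
$v{\left(V \right)} = \frac{1191}{4}$ ($v{\left(V \right)} = -2 + \frac{\left(-11\right) \left(-109\right)}{4} = -2 + \frac{1}{4} \cdot 1199 = -2 + \frac{1199}{4} = \frac{1191}{4}$)
$\sqrt{v{\left(\frac{O{\left(-9 \right)}}{-1452} \right)} + 262040} = \sqrt{\frac{1191}{4} + 262040} = \sqrt{\frac{1049351}{4}} = \frac{\sqrt{1049351}}{2}$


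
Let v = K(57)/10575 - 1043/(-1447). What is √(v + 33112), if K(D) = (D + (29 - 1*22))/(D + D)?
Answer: √111959222933638830477/58147695 ≈ 181.97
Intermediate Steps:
K(D) = (7 + D)/(2*D) (K(D) = (D + (29 - 22))/((2*D)) = (D + 7)*(1/(2*D)) = (7 + D)*(1/(2*D)) = (7 + D)/(2*D))
v = 628740629/872215425 (v = ((½)*(7 + 57)/57)/10575 - 1043/(-1447) = ((½)*(1/57)*64)*(1/10575) - 1043*(-1/1447) = (32/57)*(1/10575) + 1043/1447 = 32/602775 + 1043/1447 = 628740629/872215425 ≈ 0.72085)
√(v + 33112) = √(628740629/872215425 + 33112) = √(28881425893229/872215425) = √111959222933638830477/58147695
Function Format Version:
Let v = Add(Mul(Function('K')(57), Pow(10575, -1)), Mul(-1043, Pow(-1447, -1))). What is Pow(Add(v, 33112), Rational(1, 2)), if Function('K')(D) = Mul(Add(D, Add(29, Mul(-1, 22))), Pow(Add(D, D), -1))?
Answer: Mul(Rational(1, 58147695), Pow(111959222933638830477, Rational(1, 2))) ≈ 181.97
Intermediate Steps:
Function('K')(D) = Mul(Rational(1, 2), Pow(D, -1), Add(7, D)) (Function('K')(D) = Mul(Add(D, Add(29, -22)), Pow(Mul(2, D), -1)) = Mul(Add(D, 7), Mul(Rational(1, 2), Pow(D, -1))) = Mul(Add(7, D), Mul(Rational(1, 2), Pow(D, -1))) = Mul(Rational(1, 2), Pow(D, -1), Add(7, D)))
v = Rational(628740629, 872215425) (v = Add(Mul(Mul(Rational(1, 2), Pow(57, -1), Add(7, 57)), Pow(10575, -1)), Mul(-1043, Pow(-1447, -1))) = Add(Mul(Mul(Rational(1, 2), Rational(1, 57), 64), Rational(1, 10575)), Mul(-1043, Rational(-1, 1447))) = Add(Mul(Rational(32, 57), Rational(1, 10575)), Rational(1043, 1447)) = Add(Rational(32, 602775), Rational(1043, 1447)) = Rational(628740629, 872215425) ≈ 0.72085)
Pow(Add(v, 33112), Rational(1, 2)) = Pow(Add(Rational(628740629, 872215425), 33112), Rational(1, 2)) = Pow(Rational(28881425893229, 872215425), Rational(1, 2)) = Mul(Rational(1, 58147695), Pow(111959222933638830477, Rational(1, 2)))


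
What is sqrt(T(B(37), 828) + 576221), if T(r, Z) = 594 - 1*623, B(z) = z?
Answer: 8*sqrt(9003) ≈ 759.07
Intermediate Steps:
T(r, Z) = -29 (T(r, Z) = 594 - 623 = -29)
sqrt(T(B(37), 828) + 576221) = sqrt(-29 + 576221) = sqrt(576192) = 8*sqrt(9003)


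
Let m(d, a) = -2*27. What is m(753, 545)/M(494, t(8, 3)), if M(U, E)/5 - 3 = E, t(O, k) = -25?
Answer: 27/55 ≈ 0.49091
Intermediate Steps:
M(U, E) = 15 + 5*E
m(d, a) = -54
m(753, 545)/M(494, t(8, 3)) = -54/(15 + 5*(-25)) = -54/(15 - 125) = -54/(-110) = -54*(-1/110) = 27/55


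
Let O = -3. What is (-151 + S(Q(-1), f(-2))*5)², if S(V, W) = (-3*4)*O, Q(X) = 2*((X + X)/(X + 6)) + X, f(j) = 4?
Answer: 841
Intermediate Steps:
Q(X) = X + 4*X/(6 + X) (Q(X) = 2*((2*X)/(6 + X)) + X = 2*(2*X/(6 + X)) + X = 4*X/(6 + X) + X = X + 4*X/(6 + X))
S(V, W) = 36 (S(V, W) = -3*4*(-3) = -12*(-3) = 36)
(-151 + S(Q(-1), f(-2))*5)² = (-151 + 36*5)² = (-151 + 180)² = 29² = 841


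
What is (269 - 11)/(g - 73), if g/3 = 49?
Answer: 129/37 ≈ 3.4865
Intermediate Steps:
g = 147 (g = 3*49 = 147)
(269 - 11)/(g - 73) = (269 - 11)/(147 - 73) = 258/74 = 258*(1/74) = 129/37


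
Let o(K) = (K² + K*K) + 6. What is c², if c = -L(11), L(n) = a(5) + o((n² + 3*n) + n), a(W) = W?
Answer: 2966000521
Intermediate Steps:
o(K) = 6 + 2*K² (o(K) = (K² + K²) + 6 = 2*K² + 6 = 6 + 2*K²)
L(n) = 11 + 2*(n² + 4*n)² (L(n) = 5 + (6 + 2*((n² + 3*n) + n)²) = 5 + (6 + 2*(n² + 4*n)²) = 11 + 2*(n² + 4*n)²)
c = -54461 (c = -(11 + 2*11²*(4 + 11)²) = -(11 + 2*121*15²) = -(11 + 2*121*225) = -(11 + 54450) = -1*54461 = -54461)
c² = (-54461)² = 2966000521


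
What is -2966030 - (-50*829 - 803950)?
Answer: -2120630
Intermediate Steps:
-2966030 - (-50*829 - 803950) = -2966030 - (-41450 - 803950) = -2966030 - 1*(-845400) = -2966030 + 845400 = -2120630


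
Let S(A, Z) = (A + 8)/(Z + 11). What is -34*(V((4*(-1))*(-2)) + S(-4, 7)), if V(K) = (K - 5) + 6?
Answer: -2822/9 ≈ -313.56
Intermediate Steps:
S(A, Z) = (8 + A)/(11 + Z)
V(K) = 1 + K (V(K) = (-5 + K) + 6 = 1 + K)
-34*(V((4*(-1))*(-2)) + S(-4, 7)) = -34*((1 + (4*(-1))*(-2)) + (8 - 4)/(11 + 7)) = -34*((1 - 4*(-2)) + 4/18) = -34*((1 + 8) + (1/18)*4) = -34*(9 + 2/9) = -34*83/9 = -2822/9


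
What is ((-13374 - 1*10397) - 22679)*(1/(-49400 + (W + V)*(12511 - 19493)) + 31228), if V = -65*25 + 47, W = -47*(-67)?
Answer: -7991116648353375/5509061 ≈ -1.4505e+9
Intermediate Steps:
W = 3149
V = -1578 (V = -1625 + 47 = -1578)
((-13374 - 1*10397) - 22679)*(1/(-49400 + (W + V)*(12511 - 19493)) + 31228) = ((-13374 - 1*10397) - 22679)*(1/(-49400 + (3149 - 1578)*(12511 - 19493)) + 31228) = ((-13374 - 10397) - 22679)*(1/(-49400 + 1571*(-6982)) + 31228) = (-23771 - 22679)*(1/(-49400 - 10968722) + 31228) = -46450*(1/(-11018122) + 31228) = -46450*(-1/11018122 + 31228) = -46450*344073913815/11018122 = -7991116648353375/5509061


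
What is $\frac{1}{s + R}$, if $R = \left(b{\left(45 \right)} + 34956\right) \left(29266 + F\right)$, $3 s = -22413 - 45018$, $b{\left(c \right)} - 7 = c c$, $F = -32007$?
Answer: $- \frac{1}{101406585} \approx -9.8613 \cdot 10^{-9}$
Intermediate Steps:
$b{\left(c \right)} = 7 + c^{2}$ ($b{\left(c \right)} = 7 + c c = 7 + c^{2}$)
$s = -22477$ ($s = \frac{-22413 - 45018}{3} = \frac{1}{3} \left(-67431\right) = -22477$)
$R = -101384108$ ($R = \left(\left(7 + 45^{2}\right) + 34956\right) \left(29266 - 32007\right) = \left(\left(7 + 2025\right) + 34956\right) \left(-2741\right) = \left(2032 + 34956\right) \left(-2741\right) = 36988 \left(-2741\right) = -101384108$)
$\frac{1}{s + R} = \frac{1}{-22477 - 101384108} = \frac{1}{-101406585} = - \frac{1}{101406585}$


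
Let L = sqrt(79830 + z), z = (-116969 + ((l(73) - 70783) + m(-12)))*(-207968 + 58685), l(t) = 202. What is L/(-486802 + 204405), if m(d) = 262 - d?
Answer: -21*sqrt(63395018)/282397 ≈ -0.59209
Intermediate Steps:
z = 27957123108 (z = (-116969 + ((202 - 70783) + (262 - 1*(-12))))*(-207968 + 58685) = (-116969 + (-70581 + (262 + 12)))*(-149283) = (-116969 + (-70581 + 274))*(-149283) = (-116969 - 70307)*(-149283) = -187276*(-149283) = 27957123108)
L = 21*sqrt(63395018) (L = sqrt(79830 + 27957123108) = sqrt(27957202938) = 21*sqrt(63395018) ≈ 1.6720e+5)
L/(-486802 + 204405) = (21*sqrt(63395018))/(-486802 + 204405) = (21*sqrt(63395018))/(-282397) = (21*sqrt(63395018))*(-1/282397) = -21*sqrt(63395018)/282397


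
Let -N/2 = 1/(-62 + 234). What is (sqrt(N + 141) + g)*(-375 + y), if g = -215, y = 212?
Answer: 35045 - 815*sqrt(41710)/86 ≈ 33110.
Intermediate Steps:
N = -1/86 (N = -2/(-62 + 234) = -2/172 = -2*1/172 = -1/86 ≈ -0.011628)
(sqrt(N + 141) + g)*(-375 + y) = (sqrt(-1/86 + 141) - 215)*(-375 + 212) = (sqrt(12125/86) - 215)*(-163) = (5*sqrt(41710)/86 - 215)*(-163) = (-215 + 5*sqrt(41710)/86)*(-163) = 35045 - 815*sqrt(41710)/86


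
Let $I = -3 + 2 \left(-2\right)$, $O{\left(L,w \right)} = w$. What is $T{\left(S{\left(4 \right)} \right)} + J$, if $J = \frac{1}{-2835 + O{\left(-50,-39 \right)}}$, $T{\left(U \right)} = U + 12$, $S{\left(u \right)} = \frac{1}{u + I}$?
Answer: $\frac{33529}{2874} \approx 11.666$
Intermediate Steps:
$I = -7$ ($I = -3 - 4 = -7$)
$S{\left(u \right)} = \frac{1}{-7 + u}$ ($S{\left(u \right)} = \frac{1}{u - 7} = \frac{1}{-7 + u}$)
$T{\left(U \right)} = 12 + U$
$J = - \frac{1}{2874}$ ($J = \frac{1}{-2835 - 39} = \frac{1}{-2874} = - \frac{1}{2874} \approx -0.00034795$)
$T{\left(S{\left(4 \right)} \right)} + J = \left(12 + \frac{1}{-7 + 4}\right) - \frac{1}{2874} = \left(12 + \frac{1}{-3}\right) - \frac{1}{2874} = \left(12 - \frac{1}{3}\right) - \frac{1}{2874} = \frac{35}{3} - \frac{1}{2874} = \frac{33529}{2874}$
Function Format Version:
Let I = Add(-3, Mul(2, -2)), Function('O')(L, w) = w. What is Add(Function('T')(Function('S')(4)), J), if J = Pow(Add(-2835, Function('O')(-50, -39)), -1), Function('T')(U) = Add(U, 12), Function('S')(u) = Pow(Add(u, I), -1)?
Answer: Rational(33529, 2874) ≈ 11.666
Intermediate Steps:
I = -7 (I = Add(-3, -4) = -7)
Function('S')(u) = Pow(Add(-7, u), -1) (Function('S')(u) = Pow(Add(u, -7), -1) = Pow(Add(-7, u), -1))
Function('T')(U) = Add(12, U)
J = Rational(-1, 2874) (J = Pow(Add(-2835, -39), -1) = Pow(-2874, -1) = Rational(-1, 2874) ≈ -0.00034795)
Add(Function('T')(Function('S')(4)), J) = Add(Add(12, Pow(Add(-7, 4), -1)), Rational(-1, 2874)) = Add(Add(12, Pow(-3, -1)), Rational(-1, 2874)) = Add(Add(12, Rational(-1, 3)), Rational(-1, 2874)) = Add(Rational(35, 3), Rational(-1, 2874)) = Rational(33529, 2874)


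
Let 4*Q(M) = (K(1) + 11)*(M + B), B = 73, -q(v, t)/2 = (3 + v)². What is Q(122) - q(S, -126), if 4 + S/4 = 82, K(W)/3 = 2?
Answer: 797115/4 ≈ 1.9928e+5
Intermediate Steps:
K(W) = 6 (K(W) = 3*2 = 6)
S = 312 (S = -16 + 4*82 = -16 + 328 = 312)
q(v, t) = -2*(3 + v)²
Q(M) = 1241/4 + 17*M/4 (Q(M) = ((6 + 11)*(M + 73))/4 = (17*(73 + M))/4 = (1241 + 17*M)/4 = 1241/4 + 17*M/4)
Q(122) - q(S, -126) = (1241/4 + (17/4)*122) - (-2)*(3 + 312)² = (1241/4 + 1037/2) - (-2)*315² = 3315/4 - (-2)*99225 = 3315/4 - 1*(-198450) = 3315/4 + 198450 = 797115/4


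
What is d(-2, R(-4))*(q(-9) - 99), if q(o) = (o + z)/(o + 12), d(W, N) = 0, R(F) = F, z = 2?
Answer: 0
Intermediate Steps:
q(o) = (2 + o)/(12 + o) (q(o) = (o + 2)/(o + 12) = (2 + o)/(12 + o))
d(-2, R(-4))*(q(-9) - 99) = 0*((2 - 9)/(12 - 9) - 99) = 0*(-7/3 - 99) = 0*(-304/3) = 0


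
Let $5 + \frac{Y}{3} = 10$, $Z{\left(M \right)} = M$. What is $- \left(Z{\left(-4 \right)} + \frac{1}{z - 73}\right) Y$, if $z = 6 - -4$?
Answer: $\frac{1265}{21} \approx 60.238$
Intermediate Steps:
$z = 10$ ($z = 6 + 4 = 10$)
$Y = 15$ ($Y = -15 + 3 \cdot 10 = -15 + 30 = 15$)
$- \left(Z{\left(-4 \right)} + \frac{1}{z - 73}\right) Y = - \left(-4 + \frac{1}{10 - 73}\right) 15 = - \left(-4 + \frac{1}{-63}\right) 15 = - \left(-4 - \frac{1}{63}\right) 15 = - \frac{\left(-253\right) 15}{63} = \left(-1\right) \left(- \frac{1265}{21}\right) = \frac{1265}{21}$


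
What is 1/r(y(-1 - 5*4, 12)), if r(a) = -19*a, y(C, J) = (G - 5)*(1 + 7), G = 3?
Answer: 1/304 ≈ 0.0032895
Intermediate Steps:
y(C, J) = -16 (y(C, J) = (3 - 5)*(1 + 7) = -2*8 = -16)
1/r(y(-1 - 5*4, 12)) = 1/(-19*(-16)) = 1/304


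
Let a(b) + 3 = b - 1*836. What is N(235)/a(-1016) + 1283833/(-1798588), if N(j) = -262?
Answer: -46592199/81375140 ≈ -0.57256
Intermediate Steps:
a(b) = -839 + b (a(b) = -3 + (b - 1*836) = -3 + (b - 836) = -3 + (-836 + b) = -839 + b)
N(235)/a(-1016) + 1283833/(-1798588) = -262/(-839 - 1016) + 1283833/(-1798588) = -262/(-1855) + 1283833*(-1/1798588) = -262*(-1/1855) - 31313/43868 = 262/1855 - 31313/43868 = -46592199/81375140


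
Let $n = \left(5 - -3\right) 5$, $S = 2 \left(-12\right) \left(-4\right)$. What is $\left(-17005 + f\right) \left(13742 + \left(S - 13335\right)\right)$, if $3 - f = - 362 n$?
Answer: $-1268566$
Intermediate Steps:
$S = 96$ ($S = \left(-24\right) \left(-4\right) = 96$)
$n = 40$ ($n = \left(5 + 3\right) 5 = 8 \cdot 5 = 40$)
$f = 14483$ ($f = 3 - \left(-362\right) 40 = 3 - -14480 = 3 + 14480 = 14483$)
$\left(-17005 + f\right) \left(13742 + \left(S - 13335\right)\right) = \left(-17005 + 14483\right) \left(13742 + \left(96 - 13335\right)\right) = - 2522 \left(13742 - 13239\right) = \left(-2522\right) 503 = -1268566$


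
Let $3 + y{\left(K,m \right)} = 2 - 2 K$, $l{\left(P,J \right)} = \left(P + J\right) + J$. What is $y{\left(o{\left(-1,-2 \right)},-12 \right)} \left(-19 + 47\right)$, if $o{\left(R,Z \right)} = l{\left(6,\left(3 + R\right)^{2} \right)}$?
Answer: $-812$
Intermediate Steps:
$l{\left(P,J \right)} = P + 2 J$ ($l{\left(P,J \right)} = \left(J + P\right) + J = P + 2 J$)
$o{\left(R,Z \right)} = 6 + 2 \left(3 + R\right)^{2}$
$y{\left(K,m \right)} = -1 - 2 K$ ($y{\left(K,m \right)} = -3 - \left(-2 + 2 K\right) = -1 - 2 K$)
$y{\left(o{\left(-1,-2 \right)},-12 \right)} \left(-19 + 47\right) = \left(-1 - 2 \left(6 + 2 \left(3 - 1\right)^{2}\right)\right) \left(-19 + 47\right) = \left(-1 - 2 \left(6 + 2 \cdot 2^{2}\right)\right) 28 = \left(-1 - 2 \left(6 + 2 \cdot 4\right)\right) 28 = \left(-1 - 2 \left(6 + 8\right)\right) 28 = \left(-1 - 28\right) 28 = \left(-29\right) 28 = -812$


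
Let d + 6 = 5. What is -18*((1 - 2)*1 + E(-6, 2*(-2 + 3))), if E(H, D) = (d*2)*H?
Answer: -198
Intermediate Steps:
d = -1 (d = -6 + 5 = -1)
E(H, D) = -2*H (E(H, D) = (-1*2)*H = -2*H)
-18*((1 - 2)*1 + E(-6, 2*(-2 + 3))) = -18*((1 - 2)*1 - 2*(-6)) = -18*(-1*1 + 12) = -18*(-1 + 12) = -18*11 = -198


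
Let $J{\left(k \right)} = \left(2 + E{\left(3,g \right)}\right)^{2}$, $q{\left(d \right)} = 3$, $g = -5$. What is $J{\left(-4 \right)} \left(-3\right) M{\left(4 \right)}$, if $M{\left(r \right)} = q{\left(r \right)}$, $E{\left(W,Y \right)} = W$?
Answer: $-225$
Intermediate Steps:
$J{\left(k \right)} = 25$ ($J{\left(k \right)} = \left(2 + 3\right)^{2} = 5^{2} = 25$)
$M{\left(r \right)} = 3$
$J{\left(-4 \right)} \left(-3\right) M{\left(4 \right)} = 25 \left(-3\right) 3 = \left(-75\right) 3 = -225$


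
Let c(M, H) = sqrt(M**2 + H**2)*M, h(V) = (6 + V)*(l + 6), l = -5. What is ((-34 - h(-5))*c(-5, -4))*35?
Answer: 6125*sqrt(41) ≈ 39219.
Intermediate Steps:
h(V) = 6 + V (h(V) = (6 + V)*(-5 + 6) = (6 + V)*1 = 6 + V)
c(M, H) = M*sqrt(H**2 + M**2) (c(M, H) = sqrt(H**2 + M**2)*M = M*sqrt(H**2 + M**2))
((-34 - h(-5))*c(-5, -4))*35 = ((-34 - (6 - 5))*(-5*sqrt((-4)**2 + (-5)**2)))*35 = ((-34 - 1*1)*(-5*sqrt(16 + 25)))*35 = ((-34 - 1)*(-5*sqrt(41)))*35 = -(-175)*sqrt(41)*35 = (175*sqrt(41))*35 = 6125*sqrt(41)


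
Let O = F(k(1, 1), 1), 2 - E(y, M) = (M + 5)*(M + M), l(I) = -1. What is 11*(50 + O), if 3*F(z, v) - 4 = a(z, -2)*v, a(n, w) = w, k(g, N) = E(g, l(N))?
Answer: 1672/3 ≈ 557.33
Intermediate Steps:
E(y, M) = 2 - 2*M*(5 + M) (E(y, M) = 2 - (M + 5)*(M + M) = 2 - (5 + M)*2*M = 2 - 2*M*(5 + M))
k(g, N) = 10 (k(g, N) = 2 - 10*(-1) - 2*(-1)**2 = 2 + 10 - 2*1 = 2 + 10 - 2 = 10)
F(z, v) = 4/3 - 2*v/3 (F(z, v) = 4/3 + (-2*v)/3 = 4/3 - 2*v/3)
O = 2/3 (O = 4/3 - 2/3*1 = 4/3 - 2/3 = 2/3 ≈ 0.66667)
11*(50 + O) = 11*(50 + 2/3) = 11*(152/3) = 1672/3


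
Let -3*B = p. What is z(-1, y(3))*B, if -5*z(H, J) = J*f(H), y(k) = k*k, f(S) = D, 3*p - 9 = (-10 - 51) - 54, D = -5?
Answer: 106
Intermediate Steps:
p = -106/3 (p = 3 + ((-10 - 51) - 54)/3 = 3 + (-61 - 54)/3 = 3 + (1/3)*(-115) = 3 - 115/3 = -106/3 ≈ -35.333)
f(S) = -5
y(k) = k**2
B = 106/9 (B = -1/3*(-106/3) = 106/9 ≈ 11.778)
z(H, J) = J (z(H, J) = -J*(-5)/5 = -(-1)*J = J)
z(-1, y(3))*B = 3**2*(106/9) = 9*(106/9) = 106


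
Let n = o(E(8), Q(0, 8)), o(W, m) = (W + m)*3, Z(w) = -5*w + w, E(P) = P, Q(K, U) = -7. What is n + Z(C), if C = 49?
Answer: -193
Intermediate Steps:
Z(w) = -4*w
o(W, m) = 3*W + 3*m
n = 3 (n = 3*8 + 3*(-7) = 24 - 21 = 3)
n + Z(C) = 3 - 4*49 = 3 - 196 = -193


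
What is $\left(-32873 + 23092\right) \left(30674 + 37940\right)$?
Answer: $-671113534$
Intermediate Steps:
$\left(-32873 + 23092\right) \left(30674 + 37940\right) = \left(-9781\right) 68614 = -671113534$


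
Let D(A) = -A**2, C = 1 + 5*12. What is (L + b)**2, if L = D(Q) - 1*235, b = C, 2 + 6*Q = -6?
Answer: 2502724/81 ≈ 30898.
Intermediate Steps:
Q = -4/3 (Q = -1/3 + (1/6)*(-6) = -1/3 - 1 = -4/3 ≈ -1.3333)
C = 61 (C = 1 + 60 = 61)
b = 61
L = -2131/9 (L = -(-4/3)**2 - 1*235 = -1*16/9 - 235 = -16/9 - 235 = -2131/9 ≈ -236.78)
(L + b)**2 = (-2131/9 + 61)**2 = (-1582/9)**2 = 2502724/81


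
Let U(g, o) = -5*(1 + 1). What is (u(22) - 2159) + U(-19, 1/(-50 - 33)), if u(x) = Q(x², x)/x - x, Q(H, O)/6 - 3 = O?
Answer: -24026/11 ≈ -2184.2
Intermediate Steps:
Q(H, O) = 18 + 6*O
U(g, o) = -10 (U(g, o) = -5*2 = -10)
u(x) = -x + (18 + 6*x)/x (u(x) = (18 + 6*x)/x - x = -x + (18 + 6*x)/x)
(u(22) - 2159) + U(-19, 1/(-50 - 33)) = ((6 - 1*22 + 18/22) - 2159) - 10 = ((6 - 22 + 18*(1/22)) - 2159) - 10 = ((6 - 22 + 9/11) - 2159) - 10 = (-167/11 - 2159) - 10 = -23916/11 - 10 = -24026/11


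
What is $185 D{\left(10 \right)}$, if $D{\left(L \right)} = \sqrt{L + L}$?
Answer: $370 \sqrt{5} \approx 827.34$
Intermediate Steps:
$D{\left(L \right)} = \sqrt{2} \sqrt{L}$ ($D{\left(L \right)} = \sqrt{2 L} = \sqrt{2} \sqrt{L}$)
$185 D{\left(10 \right)} = 185 \sqrt{2} \sqrt{10} = 185 \cdot 2 \sqrt{5} = 370 \sqrt{5}$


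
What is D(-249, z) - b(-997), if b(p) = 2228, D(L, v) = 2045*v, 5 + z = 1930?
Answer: 3934397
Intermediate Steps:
z = 1925 (z = -5 + 1930 = 1925)
D(-249, z) - b(-997) = 2045*1925 - 1*2228 = 3936625 - 2228 = 3934397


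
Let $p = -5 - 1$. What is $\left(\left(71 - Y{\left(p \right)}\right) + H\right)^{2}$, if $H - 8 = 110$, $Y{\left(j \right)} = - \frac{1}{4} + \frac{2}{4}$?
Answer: $\frac{570025}{16} \approx 35627.0$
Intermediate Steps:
$p = -6$
$Y{\left(j \right)} = \frac{1}{4}$ ($Y{\left(j \right)} = \left(-1\right) \frac{1}{4} + 2 \cdot \frac{1}{4} = - \frac{1}{4} + \frac{1}{2} = \frac{1}{4}$)
$H = 118$ ($H = 8 + 110 = 118$)
$\left(\left(71 - Y{\left(p \right)}\right) + H\right)^{2} = \left(\left(71 - \frac{1}{4}\right) + 118\right)^{2} = \left(\frac{283}{4} + 118\right)^{2} = \left(\frac{755}{4}\right)^{2} = \frac{570025}{16}$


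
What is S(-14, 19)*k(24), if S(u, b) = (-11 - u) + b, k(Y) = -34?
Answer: -748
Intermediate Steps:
S(u, b) = -11 + b - u
S(-14, 19)*k(24) = (-11 + 19 - 1*(-14))*(-34) = (-11 + 19 + 14)*(-34) = 22*(-34) = -748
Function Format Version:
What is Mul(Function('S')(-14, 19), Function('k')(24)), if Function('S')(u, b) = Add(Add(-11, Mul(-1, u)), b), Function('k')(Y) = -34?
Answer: -748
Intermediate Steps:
Function('S')(u, b) = Add(-11, b, Mul(-1, u))
Mul(Function('S')(-14, 19), Function('k')(24)) = Mul(Add(-11, 19, Mul(-1, -14)), -34) = Mul(Add(-11, 19, 14), -34) = Mul(22, -34) = -748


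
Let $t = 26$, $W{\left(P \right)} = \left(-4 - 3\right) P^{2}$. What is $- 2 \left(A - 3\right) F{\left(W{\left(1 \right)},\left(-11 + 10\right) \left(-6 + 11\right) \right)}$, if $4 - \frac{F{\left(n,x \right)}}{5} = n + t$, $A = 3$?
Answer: $0$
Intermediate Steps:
$W{\left(P \right)} = - 7 P^{2}$
$F{\left(n,x \right)} = -110 - 5 n$ ($F{\left(n,x \right)} = 20 - 5 \left(n + 26\right) = 20 - 5 \left(26 + n\right) = 20 - \left(130 + 5 n\right) = -110 - 5 n$)
$- 2 \left(A - 3\right) F{\left(W{\left(1 \right)},\left(-11 + 10\right) \left(-6 + 11\right) \right)} = - 2 \left(3 - 3\right) \left(-110 - 5 \left(- 7 \cdot 1^{2}\right)\right) = \left(-2\right) 0 \left(-110 - 5 \left(\left(-7\right) 1\right)\right) = 0 \left(-110 - -35\right) = 0 \left(-110 + 35\right) = 0 \left(-75\right) = 0$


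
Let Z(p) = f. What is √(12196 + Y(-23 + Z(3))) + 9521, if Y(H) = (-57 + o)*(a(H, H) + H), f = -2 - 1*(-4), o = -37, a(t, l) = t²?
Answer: 9521 + 2*I*√6821 ≈ 9521.0 + 165.18*I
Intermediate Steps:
f = 2 (f = -2 + 4 = 2)
Z(p) = 2
Y(H) = -94*H - 94*H² (Y(H) = (-57 - 37)*(H² + H) = -94*(H + H²) = -94*H - 94*H²)
√(12196 + Y(-23 + Z(3))) + 9521 = √(12196 + 94*(-23 + 2)*(-1 - (-23 + 2))) + 9521 = √(12196 + 94*(-21)*(-1 - 1*(-21))) + 9521 = √(12196 + 94*(-21)*(-1 + 21)) + 9521 = √(12196 + 94*(-21)*20) + 9521 = √(12196 - 39480) + 9521 = √(-27284) + 9521 = 2*I*√6821 + 9521 = 9521 + 2*I*√6821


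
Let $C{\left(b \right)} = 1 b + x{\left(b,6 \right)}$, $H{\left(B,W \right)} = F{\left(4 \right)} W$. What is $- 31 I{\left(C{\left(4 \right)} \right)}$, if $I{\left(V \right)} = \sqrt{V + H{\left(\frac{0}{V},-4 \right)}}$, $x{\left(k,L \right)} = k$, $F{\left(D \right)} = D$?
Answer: $- 62 i \sqrt{2} \approx - 87.681 i$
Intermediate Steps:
$H{\left(B,W \right)} = 4 W$
$C{\left(b \right)} = 2 b$ ($C{\left(b \right)} = 1 b + b = b + b = 2 b$)
$I{\left(V \right)} = \sqrt{-16 + V}$ ($I{\left(V \right)} = \sqrt{V + 4 \left(-4\right)} = \sqrt{V - 16} = \sqrt{-16 + V}$)
$- 31 I{\left(C{\left(4 \right)} \right)} = - 31 \sqrt{-16 + 2 \cdot 4} = - 31 \sqrt{-16 + 8} = - 31 \sqrt{-8} = - 31 \cdot 2 i \sqrt{2} = - 62 i \sqrt{2}$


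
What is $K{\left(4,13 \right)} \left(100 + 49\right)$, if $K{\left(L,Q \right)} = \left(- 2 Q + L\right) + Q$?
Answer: $-1341$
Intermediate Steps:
$K{\left(L,Q \right)} = L - Q$ ($K{\left(L,Q \right)} = \left(L - 2 Q\right) + Q = L - Q$)
$K{\left(4,13 \right)} \left(100 + 49\right) = \left(4 - 13\right) \left(100 + 49\right) = \left(4 - 13\right) 149 = \left(-9\right) 149 = -1341$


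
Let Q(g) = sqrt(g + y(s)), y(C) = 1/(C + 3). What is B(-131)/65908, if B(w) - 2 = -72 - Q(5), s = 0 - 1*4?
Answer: -18/16477 ≈ -0.0010924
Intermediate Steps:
s = -4 (s = 0 - 4 = -4)
y(C) = 1/(3 + C)
Q(g) = sqrt(-1 + g) (Q(g) = sqrt(g + 1/(3 - 4)) = sqrt(g + 1/(-1)) = sqrt(g - 1) = sqrt(-1 + g))
B(w) = -72 (B(w) = 2 + (-72 - sqrt(-1 + 5)) = 2 + (-72 - sqrt(4)) = 2 + (-72 - 1*2) = 2 + (-72 - 2) = 2 - 74 = -72)
B(-131)/65908 = -72/65908 = -72*1/65908 = -18/16477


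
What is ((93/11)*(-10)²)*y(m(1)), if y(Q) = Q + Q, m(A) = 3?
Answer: 55800/11 ≈ 5072.7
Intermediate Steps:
y(Q) = 2*Q
((93/11)*(-10)²)*y(m(1)) = ((93/11)*(-10)²)*(2*3) = ((93*(1/11))*100)*6 = ((93/11)*100)*6 = (9300/11)*6 = 55800/11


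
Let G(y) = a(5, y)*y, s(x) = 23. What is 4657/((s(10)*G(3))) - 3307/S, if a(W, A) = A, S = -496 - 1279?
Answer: 8950724/367425 ≈ 24.361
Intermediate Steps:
S = -1775
G(y) = y² (G(y) = y*y = y²)
4657/((s(10)*G(3))) - 3307/S = 4657/((23*3²)) - 3307/(-1775) = 4657/((23*9)) - 3307*(-1/1775) = 4657/207 + 3307/1775 = 8950724/367425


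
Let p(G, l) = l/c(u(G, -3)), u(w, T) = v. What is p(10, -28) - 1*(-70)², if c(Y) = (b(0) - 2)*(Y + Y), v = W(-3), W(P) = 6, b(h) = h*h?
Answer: -29393/6 ≈ -4898.8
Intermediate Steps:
b(h) = h²
v = 6
u(w, T) = 6
c(Y) = -4*Y (c(Y) = (0² - 2)*(Y + Y) = (0 - 2)*(2*Y) = -4*Y)
p(G, l) = -l/24 (p(G, l) = l/((-4*6)) = l/(-24) = l*(-1/24) = -l/24)
p(10, -28) - 1*(-70)² = -1/24*(-28) - 1*(-70)² = 7/6 - 1*4900 = 7/6 - 4900 = -29393/6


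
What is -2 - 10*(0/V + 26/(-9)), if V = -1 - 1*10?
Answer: 242/9 ≈ 26.889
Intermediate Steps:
V = -11 (V = -1 - 10 = -11)
-2 - 10*(0/V + 26/(-9)) = -2 - 10*(0/(-11) + 26/(-9)) = -2 - 10*(0*(-1/11) + 26*(-⅑)) = -2 - 10*(0 - 26/9) = -2 - 10*(-26/9) = -2 + 260/9 = 242/9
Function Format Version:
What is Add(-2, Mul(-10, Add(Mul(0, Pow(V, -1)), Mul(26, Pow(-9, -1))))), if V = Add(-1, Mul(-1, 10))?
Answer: Rational(242, 9) ≈ 26.889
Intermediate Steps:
V = -11 (V = Add(-1, -10) = -11)
Add(-2, Mul(-10, Add(Mul(0, Pow(V, -1)), Mul(26, Pow(-9, -1))))) = Add(-2, Mul(-10, Add(Mul(0, Pow(-11, -1)), Mul(26, Pow(-9, -1))))) = Add(-2, Mul(-10, Add(Mul(0, Rational(-1, 11)), Mul(26, Rational(-1, 9))))) = Add(-2, Mul(-10, Add(0, Rational(-26, 9)))) = Add(-2, Mul(-10, Rational(-26, 9))) = Add(-2, Rational(260, 9)) = Rational(242, 9)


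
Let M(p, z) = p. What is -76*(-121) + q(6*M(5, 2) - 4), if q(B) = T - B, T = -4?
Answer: 9166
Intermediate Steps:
q(B) = -4 - B
-76*(-121) + q(6*M(5, 2) - 4) = -76*(-121) + (-4 - (6*5 - 4)) = 9196 + (-4 - (30 - 4)) = 9196 + (-4 - 1*26) = 9196 + (-4 - 26) = 9196 - 30 = 9166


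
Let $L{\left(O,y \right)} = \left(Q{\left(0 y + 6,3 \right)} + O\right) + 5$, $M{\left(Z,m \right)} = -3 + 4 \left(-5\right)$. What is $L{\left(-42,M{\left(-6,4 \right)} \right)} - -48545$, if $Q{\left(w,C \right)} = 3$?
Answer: $48511$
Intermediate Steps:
$M{\left(Z,m \right)} = -23$ ($M{\left(Z,m \right)} = -3 - 20 = -23$)
$L{\left(O,y \right)} = 8 + O$ ($L{\left(O,y \right)} = \left(3 + O\right) + 5 = 8 + O$)
$L{\left(-42,M{\left(-6,4 \right)} \right)} - -48545 = \left(8 - 42\right) - -48545 = -34 + 48545 = 48511$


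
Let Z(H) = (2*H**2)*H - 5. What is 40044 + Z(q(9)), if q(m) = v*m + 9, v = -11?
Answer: -1417961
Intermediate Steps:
q(m) = 9 - 11*m (q(m) = -11*m + 9 = 9 - 11*m)
Z(H) = -5 + 2*H**3 (Z(H) = 2*H**3 - 5 = -5 + 2*H**3)
40044 + Z(q(9)) = 40044 + (-5 + 2*(9 - 11*9)**3) = 40044 + (-5 + 2*(9 - 99)**3) = 40044 + (-5 + 2*(-90)**3) = 40044 + (-5 + 2*(-729000)) = 40044 + (-5 - 1458000) = 40044 - 1458005 = -1417961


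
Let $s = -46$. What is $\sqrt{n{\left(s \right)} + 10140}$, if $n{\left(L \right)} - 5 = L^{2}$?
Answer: $\sqrt{12261} \approx 110.73$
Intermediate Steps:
$n{\left(L \right)} = 5 + L^{2}$
$\sqrt{n{\left(s \right)} + 10140} = \sqrt{\left(5 + \left(-46\right)^{2}\right) + 10140} = \sqrt{\left(5 + 2116\right) + 10140} = \sqrt{2121 + 10140} = \sqrt{12261}$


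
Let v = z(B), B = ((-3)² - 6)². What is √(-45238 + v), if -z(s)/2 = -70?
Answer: I*√45098 ≈ 212.36*I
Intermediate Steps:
B = 9 (B = (9 - 6)² = 3² = 9)
z(s) = 140 (z(s) = -2*(-70) = 140)
v = 140
√(-45238 + v) = √(-45238 + 140) = √(-45098) = I*√45098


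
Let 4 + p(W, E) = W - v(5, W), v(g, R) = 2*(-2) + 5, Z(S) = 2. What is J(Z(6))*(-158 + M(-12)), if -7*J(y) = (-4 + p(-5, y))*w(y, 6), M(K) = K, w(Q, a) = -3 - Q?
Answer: 1700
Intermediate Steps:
v(g, R) = 1 (v(g, R) = -4 + 5 = 1)
p(W, E) = -5 + W (p(W, E) = -4 + (W - 1*1) = -4 + (W - 1) = -4 + (-1 + W) = -5 + W)
J(y) = -6 - 2*y (J(y) = -(-4 + (-5 - 5))*(-3 - y)/7 = -(-4 - 10)*(-3 - y)/7 = -(-2)*(-3 - y) = -(42 + 14*y)/7 = -6 - 2*y)
J(Z(6))*(-158 + M(-12)) = (-6 - 2*2)*(-158 - 12) = (-6 - 4)*(-170) = -10*(-170) = 1700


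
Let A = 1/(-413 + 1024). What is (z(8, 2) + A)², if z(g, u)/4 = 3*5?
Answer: 1344028921/373321 ≈ 3600.2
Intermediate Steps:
z(g, u) = 60 (z(g, u) = 4*(3*5) = 4*15 = 60)
A = 1/611 ≈ 0.0016367
(z(8, 2) + A)² = (60 + 1/611)² = (36661/611)² = 1344028921/373321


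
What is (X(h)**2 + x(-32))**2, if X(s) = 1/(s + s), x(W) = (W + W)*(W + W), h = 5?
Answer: 167772979201/10000 ≈ 1.6777e+7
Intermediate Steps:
x(W) = 4*W**2 (x(W) = (2*W)*(2*W) = 4*W**2)
X(s) = 1/(2*s)
(X(h)**2 + x(-32))**2 = (((1/2)/5)**2 + 4*(-32)**2)**2 = (((1/2)*(1/5))**2 + 4*1024)**2 = ((1/10)**2 + 4096)**2 = (1/100 + 4096)**2 = (409601/100)**2 = 167772979201/10000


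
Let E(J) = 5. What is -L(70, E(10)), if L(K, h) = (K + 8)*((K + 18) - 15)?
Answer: -5694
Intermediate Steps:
L(K, h) = (3 + K)*(8 + K) (L(K, h) = (8 + K)*((18 + K) - 15) = (8 + K)*(3 + K) = (3 + K)*(8 + K))
-L(70, E(10)) = -(24 + 70² + 11*70) = -(24 + 4900 + 770) = -1*5694 = -5694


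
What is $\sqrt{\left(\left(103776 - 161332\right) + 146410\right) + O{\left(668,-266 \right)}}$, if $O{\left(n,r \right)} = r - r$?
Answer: $\sqrt{88854} \approx 298.08$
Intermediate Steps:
$O{\left(n,r \right)} = 0$
$\sqrt{\left(\left(103776 - 161332\right) + 146410\right) + O{\left(668,-266 \right)}} = \sqrt{\left(\left(103776 - 161332\right) + 146410\right) + 0} = \sqrt{\left(-57556 + 146410\right) + 0} = \sqrt{88854 + 0} = \sqrt{88854}$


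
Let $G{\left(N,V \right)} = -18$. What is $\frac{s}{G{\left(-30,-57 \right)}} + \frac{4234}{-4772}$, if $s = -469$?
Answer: $\frac{270232}{10737} \approx 25.168$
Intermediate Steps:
$\frac{s}{G{\left(-30,-57 \right)}} + \frac{4234}{-4772} = - \frac{469}{-18} + \frac{4234}{-4772} = \left(-469\right) \left(- \frac{1}{18}\right) + 4234 \left(- \frac{1}{4772}\right) = \frac{469}{18} - \frac{2117}{2386} = \frac{270232}{10737}$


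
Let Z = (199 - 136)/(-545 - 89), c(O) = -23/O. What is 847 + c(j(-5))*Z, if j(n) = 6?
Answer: 1074479/1268 ≈ 847.38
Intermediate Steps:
Z = -63/634 (Z = 63/(-634) = 63*(-1/634) = -63/634 ≈ -0.099369)
847 + c(j(-5))*Z = 847 - 23/6*(-63/634) = 847 + 483/1268 = 1074479/1268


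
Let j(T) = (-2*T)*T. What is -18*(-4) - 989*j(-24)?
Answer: 1139400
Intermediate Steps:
j(T) = -2*T²
-18*(-4) - 989*j(-24) = -18*(-4) - (-1978)*(-24)² = 72 - (-1978)*576 = 72 - 989*(-1152) = 72 + 1139328 = 1139400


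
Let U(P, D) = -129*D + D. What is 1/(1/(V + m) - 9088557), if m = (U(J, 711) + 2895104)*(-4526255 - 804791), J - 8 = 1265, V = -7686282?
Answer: -14948772450698/135862770498198462787 ≈ -1.1003e-7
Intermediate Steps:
J = 1273 (J = 8 + 1265 = 1273)
U(P, D) = -128*D
m = -14948764764416 (m = (-128*711 + 2895104)*(-4526255 - 804791) = (-91008 + 2895104)*(-5331046) = 2804096*(-5331046) = -14948764764416)
1/(1/(V + m) - 9088557) = 1/(1/(-7686282 - 14948764764416) - 9088557) = 1/(1/(-14948772450698) - 9088557) = 1/(-1/14948772450698 - 9088557) = 1/(-135862770498198462787/14948772450698) = -14948772450698/135862770498198462787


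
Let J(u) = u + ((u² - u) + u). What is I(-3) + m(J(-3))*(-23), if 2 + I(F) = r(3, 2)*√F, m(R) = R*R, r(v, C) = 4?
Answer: -830 + 4*I*√3 ≈ -830.0 + 6.9282*I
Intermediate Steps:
J(u) = u + u²
m(R) = R²
I(F) = -2 + 4*√F
I(-3) + m(J(-3))*(-23) = (-2 + 4*√(-3)) + (-3*(1 - 3))²*(-23) = (-2 + 4*(I*√3)) + (-3*(-2))²*(-23) = (-2 + 4*I*√3) + 6²*(-23) = (-2 + 4*I*√3) + 36*(-23) = (-2 + 4*I*√3) - 828 = -830 + 4*I*√3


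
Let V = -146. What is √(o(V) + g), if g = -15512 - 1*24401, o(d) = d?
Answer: 3*I*√4451 ≈ 200.15*I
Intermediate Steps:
g = -39913 (g = -15512 - 24401 = -39913)
√(o(V) + g) = √(-146 - 39913) = √(-40059) = 3*I*√4451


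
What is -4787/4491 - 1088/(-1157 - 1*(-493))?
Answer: 213455/372753 ≈ 0.57264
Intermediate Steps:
-4787/4491 - 1088/(-1157 - 1*(-493)) = -4787*1/4491 - 1088/(-1157 + 493) = -4787/4491 - 1088/(-664) = -4787/4491 - 1088*(-1/664) = -4787/4491 + 136/83 = 213455/372753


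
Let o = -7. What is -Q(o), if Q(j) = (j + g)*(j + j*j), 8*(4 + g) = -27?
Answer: 2415/4 ≈ 603.75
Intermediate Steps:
g = -59/8 (g = -4 + (1/8)*(-27) = -4 - 27/8 = -59/8 ≈ -7.3750)
Q(j) = (-59/8 + j)*(j + j**2) (Q(j) = (j - 59/8)*(j + j*j) = (-59/8 + j)*(j + j**2))
-Q(o) = -(-7)*(-59 - 51*(-7) + 8*(-7)**2)/8 = -(-7)*(-59 + 357 + 8*49)/8 = -(-7)*(-59 + 357 + 392)/8 = -(-7)*690/8 = -1*(-2415/4) = 2415/4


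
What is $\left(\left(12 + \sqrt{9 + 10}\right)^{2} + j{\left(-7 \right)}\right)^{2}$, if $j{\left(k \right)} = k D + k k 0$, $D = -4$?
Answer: $47425 + 9168 \sqrt{19} \approx 87387.0$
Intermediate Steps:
$j{\left(k \right)} = - 4 k$ ($j{\left(k \right)} = k \left(-4\right) + k k 0 = - 4 k + k^{2} \cdot 0 = - 4 k + 0 = - 4 k$)
$\left(\left(12 + \sqrt{9 + 10}\right)^{2} + j{\left(-7 \right)}\right)^{2} = \left(\left(12 + \sqrt{9 + 10}\right)^{2} - -28\right)^{2} = \left(\left(12 + \sqrt{19}\right)^{2} + 28\right)^{2} = \left(28 + \left(12 + \sqrt{19}\right)^{2}\right)^{2}$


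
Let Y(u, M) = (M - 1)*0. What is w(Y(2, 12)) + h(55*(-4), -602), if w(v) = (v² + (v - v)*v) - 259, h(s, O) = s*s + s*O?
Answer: 180581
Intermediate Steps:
Y(u, M) = 0 (Y(u, M) = (-1 + M)*0 = 0)
h(s, O) = s² + O*s
w(v) = -259 + v² (w(v) = (v² + 0*v) - 259 = (v² + 0) - 259 = v² - 259 = -259 + v²)
w(Y(2, 12)) + h(55*(-4), -602) = (-259 + 0²) + (55*(-4))*(-602 + 55*(-4)) = (-259 + 0) - 220*(-602 - 220) = -259 - 220*(-822) = -259 + 180840 = 180581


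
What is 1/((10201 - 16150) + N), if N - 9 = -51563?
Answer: -1/57503 ≈ -1.7390e-5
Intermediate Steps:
N = -51554 (N = 9 - 51563 = -51554)
1/((10201 - 16150) + N) = 1/((10201 - 16150) - 51554) = 1/(-5949 - 51554) = 1/(-57503) = -1/57503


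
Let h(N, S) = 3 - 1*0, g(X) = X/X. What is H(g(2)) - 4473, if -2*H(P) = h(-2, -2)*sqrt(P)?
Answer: -8949/2 ≈ -4474.5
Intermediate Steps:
g(X) = 1
h(N, S) = 3 (h(N, S) = 3 + 0 = 3)
H(P) = -3*sqrt(P)/2
H(g(2)) - 4473 = -3*sqrt(1)/2 - 4473 = -3/2*1 - 4473 = -3/2 - 4473 = -8949/2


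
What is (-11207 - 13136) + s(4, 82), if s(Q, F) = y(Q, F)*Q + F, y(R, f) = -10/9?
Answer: -218389/9 ≈ -24265.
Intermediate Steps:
y(R, f) = -10/9 (y(R, f) = -10*1/9 = -10/9)
s(Q, F) = F - 10*Q/9 (s(Q, F) = -10*Q/9 + F = F - 10*Q/9)
(-11207 - 13136) + s(4, 82) = (-11207 - 13136) + (82 - 10/9*4) = -24343 + (82 - 40/9) = -24343 + 698/9 = -218389/9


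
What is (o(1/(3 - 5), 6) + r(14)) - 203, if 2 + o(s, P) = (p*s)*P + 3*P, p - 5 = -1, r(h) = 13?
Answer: -186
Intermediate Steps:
p = 4 (p = 5 - 1 = 4)
o(s, P) = -2 + 3*P + 4*P*s (o(s, P) = -2 + ((4*s)*P + 3*P) = -2 + (4*P*s + 3*P) = -2 + (3*P + 4*P*s) = -2 + 3*P + 4*P*s)
(o(1/(3 - 5), 6) + r(14)) - 203 = ((-2 + 3*6 + 4*6/(3 - 5)) + 13) - 203 = ((-2 + 18 + 4*6/(-2)) + 13) - 203 = ((-2 + 18 + 4*6*(-½)) + 13) - 203 = ((-2 + 18 - 12) + 13) - 203 = (4 + 13) - 203 = 17 - 203 = -186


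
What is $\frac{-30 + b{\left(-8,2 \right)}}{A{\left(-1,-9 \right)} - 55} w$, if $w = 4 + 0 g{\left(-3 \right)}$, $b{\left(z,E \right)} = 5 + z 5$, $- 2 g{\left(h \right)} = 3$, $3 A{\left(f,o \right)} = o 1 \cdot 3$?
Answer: $\frac{65}{16} \approx 4.0625$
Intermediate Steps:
$A{\left(f,o \right)} = o$ ($A{\left(f,o \right)} = \frac{o 1 \cdot 3}{3} = \frac{o 3}{3} = \frac{3 o}{3} = o$)
$g{\left(h \right)} = - \frac{3}{2}$ ($g{\left(h \right)} = \left(- \frac{1}{2}\right) 3 = - \frac{3}{2}$)
$b{\left(z,E \right)} = 5 + 5 z$
$w = 4$ ($w = 4 + 0 \left(- \frac{3}{2}\right) = 4 + 0 = 4$)
$\frac{-30 + b{\left(-8,2 \right)}}{A{\left(-1,-9 \right)} - 55} w = \frac{-30 + \left(5 + 5 \left(-8\right)\right)}{-9 - 55} \cdot 4 = \frac{-30 + \left(5 - 40\right)}{-64} \cdot 4 = \left(-30 - 35\right) \left(- \frac{1}{64}\right) 4 = \left(-65\right) \left(- \frac{1}{64}\right) 4 = \frac{65}{64} \cdot 4 = \frac{65}{16}$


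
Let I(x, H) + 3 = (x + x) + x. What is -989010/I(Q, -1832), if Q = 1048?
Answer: -109890/349 ≈ -314.87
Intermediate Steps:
I(x, H) = -3 + 3*x (I(x, H) = -3 + ((x + x) + x) = -3 + (2*x + x) = -3 + 3*x)
-989010/I(Q, -1832) = -989010/(-3 + 3*1048) = -989010/(-3 + 3144) = -989010/3141 = -989010*1/3141 = -109890/349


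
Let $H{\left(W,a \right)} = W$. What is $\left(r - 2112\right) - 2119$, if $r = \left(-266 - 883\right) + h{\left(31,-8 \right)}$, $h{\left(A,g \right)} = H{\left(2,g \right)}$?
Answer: $-5378$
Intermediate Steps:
$h{\left(A,g \right)} = 2$
$r = -1147$ ($r = \left(-266 - 883\right) + 2 = -1149 + 2 = -1147$)
$\left(r - 2112\right) - 2119 = \left(-1147 - 2112\right) - 2119 = -3259 - 2119 = -5378$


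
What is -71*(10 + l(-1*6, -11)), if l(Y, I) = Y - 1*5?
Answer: 71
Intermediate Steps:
l(Y, I) = -5 + Y (l(Y, I) = Y - 5 = -5 + Y)
-71*(10 + l(-1*6, -11)) = -71*(10 + (-5 - 1*6)) = -71*(10 + (-5 - 6)) = -71*(10 - 11) = -71*(-1) = 71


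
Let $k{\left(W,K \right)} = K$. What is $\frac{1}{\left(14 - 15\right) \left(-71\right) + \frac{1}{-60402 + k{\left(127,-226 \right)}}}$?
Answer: $\frac{60628}{4304587} \approx 0.014085$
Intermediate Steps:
$\frac{1}{\left(14 - 15\right) \left(-71\right) + \frac{1}{-60402 + k{\left(127,-226 \right)}}} = \frac{1}{\left(14 - 15\right) \left(-71\right) + \frac{1}{-60402 - 226}} = \frac{1}{\left(-1\right) \left(-71\right) + \frac{1}{-60628}} = \frac{1}{71 - \frac{1}{60628}} = \frac{1}{\frac{4304587}{60628}} = \frac{60628}{4304587}$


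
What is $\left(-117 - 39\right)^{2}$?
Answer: $24336$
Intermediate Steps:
$\left(-117 - 39\right)^{2} = \left(-156\right)^{2} = 24336$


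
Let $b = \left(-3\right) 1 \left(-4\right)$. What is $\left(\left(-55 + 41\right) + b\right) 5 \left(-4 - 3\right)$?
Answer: $70$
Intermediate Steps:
$b = 12$ ($b = \left(-3\right) \left(-4\right) = 12$)
$\left(\left(-55 + 41\right) + b\right) 5 \left(-4 - 3\right) = \left(\left(-55 + 41\right) + 12\right) 5 \left(-4 - 3\right) = \left(-14 + 12\right) 5 \left(-7\right) = \left(-2\right) \left(-35\right) = 70$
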